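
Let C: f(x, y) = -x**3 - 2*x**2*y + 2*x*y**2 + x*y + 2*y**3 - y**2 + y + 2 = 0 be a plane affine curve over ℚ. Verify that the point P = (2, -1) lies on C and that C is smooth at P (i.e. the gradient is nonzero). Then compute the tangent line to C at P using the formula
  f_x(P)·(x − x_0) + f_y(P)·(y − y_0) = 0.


Tangent line at P: -3*x - 5*y + 1 = 0.

Step 1: f(2, -1) = 0, so P lies on C.
Step 2: partial derivatives
  f_x(x, y) = -3*x**2 - 4*x*y + 2*y**2 + y, f_y(x, y) = -2*x**2 + 4*x*y + x + 6*y**2 - 2*y + 1.
  f_x(P) = -3, f_y(P) = -5 (gradient nonzero, so P is smooth).
Step 3: tangent line at P: -3·(x − 2) + -5·(y − -1) = 0.
Expanding: -3*x - 5*y + 1 = 0.


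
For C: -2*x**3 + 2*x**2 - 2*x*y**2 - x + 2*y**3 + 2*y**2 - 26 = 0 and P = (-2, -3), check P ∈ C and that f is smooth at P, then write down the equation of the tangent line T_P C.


Tangent line at P: -51*x + 18*y - 48 = 0.

Step 1: f(-2, -3) = 0, so P lies on C.
Step 2: partial derivatives
  f_x(x, y) = -6*x**2 + 4*x - 2*y**2 - 1, f_y(x, y) = -4*x*y + 6*y**2 + 4*y.
  f_x(P) = -51, f_y(P) = 18 (gradient nonzero, so P is smooth).
Step 3: tangent line at P: -51·(x − -2) + 18·(y − -3) = 0.
Expanding: -51*x + 18*y - 48 = 0.


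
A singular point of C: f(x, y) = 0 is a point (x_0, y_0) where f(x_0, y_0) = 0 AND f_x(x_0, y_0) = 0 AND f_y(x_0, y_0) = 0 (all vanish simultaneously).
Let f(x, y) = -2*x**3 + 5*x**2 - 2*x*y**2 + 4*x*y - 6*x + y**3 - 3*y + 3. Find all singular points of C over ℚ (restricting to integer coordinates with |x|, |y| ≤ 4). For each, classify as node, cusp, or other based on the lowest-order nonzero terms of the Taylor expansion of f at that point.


Singular points: {(1, 1)}; classification: node.

Compute partial derivatives:
  f_x = -6*x**2 + 10*x - 2*y**2 + 4*y - 6.
  f_y = -4*x*y + 4*x + 3*y**2 - 3.
Scan x_0 ∈ {−4, ..., 4}. For each x_0, f_y(x_0, y) is a polynomial in y; find its integer roots y ∈ {−4, ..., 4}, then test f_x and f at those candidates.
  x = -4: f_y(-4, y) = 3*y**2 + 16*y - 19; vanishes at y ∈ {1}. (-4, 1): f_x = -140 ≠ 0.
  x = -3: f_y(-3, y) = 3*y**2 + 12*y - 15; vanishes at y ∈ {1}. (-3, 1): f_x = -88 ≠ 0.
  x = -2: f_y(-2, y) = 3*y**2 + 8*y - 11; vanishes at y ∈ {1}. (-2, 1): f_x = -48 ≠ 0.
  x = -1: f_y(-1, y) = 3*y**2 + 4*y - 7; vanishes at y ∈ {1}. (-1, 1): f_x = -20 ≠ 0.
  x = 0: f_y(0, y) = 3*y**2 - 3; vanishes at y ∈ {-1, 1}. (0, -1): f_x = -12 ≠ 0; (0, 1): f_x = -4 ≠ 0.
  x = 1: f_y(1, y) = 3*y**2 - 4*y + 1; vanishes at y ∈ {1}. (1, 1): f_x = 0, f = 0 — SINGULAR.
  x = 2: f_y(2, y) = 3*y**2 - 8*y + 5; vanishes at y ∈ {1}. (2, 1): f_x = -8 ≠ 0.
  x = 3: f_y(3, y) = 3*y**2 - 12*y + 9; vanishes at y ∈ {1, 3}. (3, 1): f_x = -28 ≠ 0; (3, 3): f_x = -36 ≠ 0.
  x = 4: f_y(4, y) = 3*y**2 - 16*y + 13; vanishes at y ∈ {1}. (4, 1): f_x = -60 ≠ 0.
Only singular point on the grid: (1, 1).
Classify: substitute x = 1 + u, y = 1 + v and expand: f = -2*u**3 - u**2 - 2*u*v**2 + v**3 + v**2.
No constant or linear terms (consistent with a singular point). Quadratic part: -u**2 + v**2. Cubic part: -2*u**3 - 2*u*v**2 + v**3.
The quadratic part v**2 - u**2 = (v − u)(v + u) splits into two distinct linear factors, so there are two distinct tangent lines y − 1 = ±(x − 1) — this is a node (ordinary double point).
Classification: node.


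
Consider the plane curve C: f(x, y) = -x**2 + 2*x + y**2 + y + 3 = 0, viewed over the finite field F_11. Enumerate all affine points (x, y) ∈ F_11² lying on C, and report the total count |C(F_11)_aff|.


Affine F_11-points: {(0, 5), (2, 5), (3, 0), (3, 10), (5, 3), (5, 7), (8, 3), (8, 7), (10, 0), (10, 10)}; count = 10.

For each of the 121 pairs (x, y) ∈ F_11², evaluate f(x, y) mod 11. Record the zeros.
  x = 0: [0↦3, 1↦5, 2↦9, 3↦4, 4↦1, 5↦0, 6↦1, 7↦4, 8↦9, 9↦5, 10↦3]  zeros at y ∈ {5}
  x = 1: [0↦4, 1↦6, 2↦10, 3↦5, 4↦2, 5↦1, 6↦2, 7↦5, 8↦10, 9↦6, 10↦4]  zeros at y ∈ ∅
  x = 2: [0↦3, 1↦5, 2↦9, 3↦4, 4↦1, 5↦0, 6↦1, 7↦4, 8↦9, 9↦5, 10↦3]  zeros at y ∈ {5}
  x = 3: [0↦0, 1↦2, 2↦6, 3↦1, 4↦9, 5↦8, 6↦9, 7↦1, 8↦6, 9↦2, 10↦0]  zeros at y ∈ {0, 10}
  x = 4: [0↦6, 1↦8, 2↦1, 3↦7, 4↦4, 5↦3, 6↦4, 7↦7, 8↦1, 9↦8, 10↦6]  zeros at y ∈ ∅
  x = 5: [0↦10, 1↦1, 2↦5, 3↦0, 4↦8, 5↦7, 6↦8, 7↦0, 8↦5, 9↦1, 10↦10]  zeros at y ∈ {3, 7}
  x = 6: [0↦1, 1↦3, 2↦7, 3↦2, 4↦10, 5↦9, 6↦10, 7↦2, 8↦7, 9↦3, 10↦1]  zeros at y ∈ ∅
  x = 7: [0↦1, 1↦3, 2↦7, 3↦2, 4↦10, 5↦9, 6↦10, 7↦2, 8↦7, 9↦3, 10↦1]  zeros at y ∈ ∅
  x = 8: [0↦10, 1↦1, 2↦5, 3↦0, 4↦8, 5↦7, 6↦8, 7↦0, 8↦5, 9↦1, 10↦10]  zeros at y ∈ {3, 7}
  x = 9: [0↦6, 1↦8, 2↦1, 3↦7, 4↦4, 5↦3, 6↦4, 7↦7, 8↦1, 9↦8, 10↦6]  zeros at y ∈ ∅
  x = 10: [0↦0, 1↦2, 2↦6, 3↦1, 4↦9, 5↦8, 6↦9, 7↦1, 8↦6, 9↦2, 10↦0]  zeros at y ∈ {0, 10}
Collecting zeros: affine points = {(0, 5), (2, 5), (3, 0), (3, 10), (5, 3), (5, 7), (8, 3), (8, 7), (10, 0), (10, 10)}.
Total count |C(F_11)_aff| = 10.


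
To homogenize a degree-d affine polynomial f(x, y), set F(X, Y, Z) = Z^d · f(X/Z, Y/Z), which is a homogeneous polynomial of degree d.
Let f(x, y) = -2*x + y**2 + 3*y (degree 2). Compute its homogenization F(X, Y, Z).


F(X, Y, Z) = -2*X*Z + Y**2 + 3*Y*Z

deg(f) = 2.
Substitute x = X/Z, y = Y/Z into f, then multiply by Z^2.
  monomial -2·x^1·y^0 ↦ -2·X^1·Y^0·Z^1.
  monomial 1·x^0·y^2 ↦ 1·X^0·Y^2·Z^0.
  monomial 3·x^0·y^1 ↦ 3·X^0·Y^1·Z^1.
Collecting: F(X, Y, Z) = -2*X*Z + Y**2 + 3*Y*Z.


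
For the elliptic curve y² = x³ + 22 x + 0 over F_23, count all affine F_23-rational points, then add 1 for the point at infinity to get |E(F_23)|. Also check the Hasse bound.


Affine points = {(0, 0), (1, 0), (2, 11), (2, 12), (3, 1), (3, 22), (6, 7), (6, 16), (10, 1), (10, 22), (11, 3), (11, 20), (14, 4), (14, 19), (15, 5), (15, 18), (16, 3), (16, 20), (18, 8), (18, 15), (19, 3), (19, 20), (22, 0)}; affine count = 23; |E(F_23)| = 24.

Discriminant check: Δ ∝ 4a³ + 27b² = 4·22³ + 27·0² = 4·10648 + 27·0 ≡ 19 (mod 23). Nonzero ⇒ E is nonsingular.
For each x ∈ F_23, compute rhs = x³ + 22·x + 0 mod 23, then count y ∈ F_23 with y² ≡ rhs.
  x = 0: rhs = 0, matching y values: 0 (1 points).
  x = 1: rhs = 0, matching y values: 0 (1 points).
  x = 2: rhs = 6, matching y values: 11, 12 (2 points).
  x = 3: rhs = 1, matching y values: 1, 22 (2 points).
  x = 4: rhs = 14, matching y values: none (0 points).
  x = 5: rhs = 5, matching y values: none (0 points).
  x = 6: rhs = 3, matching y values: 7, 16 (2 points).
  x = 7: rhs = 14, matching y values: none (0 points).
  x = 8: rhs = 21, matching y values: none (0 points).
  x = 9: rhs = 7, matching y values: none (0 points).
  x = 10: rhs = 1, matching y values: 1, 22 (2 points).
  x = 11: rhs = 9, matching y values: 3, 20 (2 points).
  x = 12: rhs = 14, matching y values: none (0 points).
  x = 13: rhs = 22, matching y values: none (0 points).
  x = 14: rhs = 16, matching y values: 4, 19 (2 points).
  x = 15: rhs = 2, matching y values: 5, 18 (2 points).
  x = 16: rhs = 9, matching y values: 3, 20 (2 points).
  x = 17: rhs = 20, matching y values: none (0 points).
  x = 18: rhs = 18, matching y values: 8, 15 (2 points).
  x = 19: rhs = 9, matching y values: 3, 20 (2 points).
  x = 20: rhs = 22, matching y values: none (0 points).
  x = 21: rhs = 17, matching y values: none (0 points).
  x = 22: rhs = 0, matching y values: 0 (1 points).
Total affine count: 23.
Full point count |E(F_23)| = 23 + 1 = 24.
Hasse bound: |24 − (23+1)| = |0| = 0 ≤ 2√23 ≈ 9.5917 ✓.


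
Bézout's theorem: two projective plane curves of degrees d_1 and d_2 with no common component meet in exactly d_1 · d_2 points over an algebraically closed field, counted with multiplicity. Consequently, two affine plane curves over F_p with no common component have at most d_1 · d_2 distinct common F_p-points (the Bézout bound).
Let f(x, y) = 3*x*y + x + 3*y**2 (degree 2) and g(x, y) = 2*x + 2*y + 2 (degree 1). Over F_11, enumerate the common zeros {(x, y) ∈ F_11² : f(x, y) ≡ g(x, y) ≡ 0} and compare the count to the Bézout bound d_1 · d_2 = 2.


Common zeros: {(2, 8)}; count = 1; Bézout bound = 2.

deg(f) = 2, deg(g) = 1, so Bézout bound = 2.
Scan x ∈ F_11. For each x, list the y ∈ F_11 with f(x, y) ≡ 0 and those with g(x, y) ≡ 0 (mod 11); the common zeros in that column are the intersection.
  x = 0: f ≡ 0 at y ∈ {0}; g ≡ 0 at y ∈ {10}; common: ∅.
  x = 1: f ≡ 0 at y ∈ ∅; g ≡ 0 at y ∈ {9}; common: ∅.
  x = 2: f ≡ 0 at y ∈ {1, 8}; g ≡ 0 at y ∈ {8}; common: {8}.
  x = 3: f ≡ 0 at y ∈ {2, 6}; g ≡ 0 at y ∈ {7}; common: ∅.
  x = 4: f ≡ 0 at y ∈ ∅; g ≡ 0 at y ∈ {6}; common: ∅.
  x = 5: f ≡ 0 at y ∈ {3}; g ≡ 0 at y ∈ {5}; common: ∅.
  x = 6: f ≡ 0 at y ∈ ∅; g ≡ 0 at y ∈ {4}; common: ∅.
  x = 7: f ≡ 0 at y ∈ {5, 10}; g ≡ 0 at y ∈ {3}; common: ∅.
  x = 8: f ≡ 0 at y ∈ ∅; g ≡ 0 at y ∈ {2}; common: ∅.
  x = 9: f ≡ 0 at y ∈ {4, 9}; g ≡ 0 at y ∈ {1}; common: ∅.
  x = 10: f ≡ 0 at y ∈ ∅; g ≡ 0 at y ∈ {0}; common: ∅.
Collecting: common zeros = {(2, 8)}, so the count is 1.
Comparison with the Bézout bound: 1 ≤ 2 = deg(f)·deg(g), as expected for curves with no common component (the affine F_11-count falls short of the bound because intersections may lie at infinity, over extension fields, or carry multiplicity).


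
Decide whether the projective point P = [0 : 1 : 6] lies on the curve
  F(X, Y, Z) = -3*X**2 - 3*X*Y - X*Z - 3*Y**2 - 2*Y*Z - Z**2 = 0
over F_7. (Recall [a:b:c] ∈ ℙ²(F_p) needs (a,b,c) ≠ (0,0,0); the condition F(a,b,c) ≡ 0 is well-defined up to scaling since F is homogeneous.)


F(0,1,6) ≡ 5 (mod 7); P is NOT on the curve.

Evaluate F(0, 1, 6) term-by-term (mod 7).
  -3*X**2 ↦ -3·0·1·1 = 0
  -3*X*Y ↦ -3·0·1·1 = 0
  -X*Z ↦ -1·0·1·6 = 0
  -3*Y**2 ↦ -3·1·1·1 = -3
  -2*Y*Z ↦ -2·1·1·6 = -12
  -Z**2 ↦ -1·1·1·36 = -36
Sum: F(0, 1, 6) = (0) + (0) + (0) + (-3) + (-12) + (-36) = -51.
Reducing mod 7: -51 ≡ 5 (mod 7).
Since F(a, b, c) ≡ 5 ≠ 0 (mod 7), P does NOT lie on the curve.


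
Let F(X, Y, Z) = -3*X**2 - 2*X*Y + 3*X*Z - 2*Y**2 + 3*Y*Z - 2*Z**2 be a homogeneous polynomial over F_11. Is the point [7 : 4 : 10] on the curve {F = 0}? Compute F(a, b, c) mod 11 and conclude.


F(7,4,10) ≡ 5 (mod 11); P is NOT on the curve.

Evaluate F(7, 4, 10) term-by-term (mod 11).
  -3*X**2 ↦ -3·49·1·1 = -147
  -2*X*Y ↦ -2·7·4·1 = -56
  3*X*Z ↦ 3·7·1·10 = 210
  -2*Y**2 ↦ -2·1·16·1 = -32
  3*Y*Z ↦ 3·1·4·10 = 120
  -2*Z**2 ↦ -2·1·1·100 = -200
Sum: F(7, 4, 10) = (-147) + (-56) + (210) + (-32) + (120) + (-200) = -105.
Reducing mod 11: -105 ≡ 5 (mod 11).
Since F(a, b, c) ≡ 5 ≠ 0 (mod 11), P does NOT lie on the curve.


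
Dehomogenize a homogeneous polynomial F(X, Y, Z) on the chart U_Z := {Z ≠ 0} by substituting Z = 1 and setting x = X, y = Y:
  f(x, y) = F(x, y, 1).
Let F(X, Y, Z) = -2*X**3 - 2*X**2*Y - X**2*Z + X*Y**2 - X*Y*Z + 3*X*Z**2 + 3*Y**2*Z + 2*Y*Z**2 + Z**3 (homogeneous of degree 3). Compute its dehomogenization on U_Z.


f(x, y) = -2*x**3 - 2*x**2*y - x**2 + x*y**2 - x*y + 3*x + 3*y**2 + 2*y + 1

On U_Z we set Z = 1. Each monomial c·X^i·Y^j·Z^k in F becomes c·x^i·y^j·1^k = c·x^i·y^j.
Substituting Z = 1: F(X, Y, 1) = -2*x**3 - 2*x**2*y - x**2 + x*y**2 - x*y + 3*x + 3*y**2 + 2*y + 1.
Note: deg(f) ≤ deg(F) = 3; strict inequality happens when F is divisible by Z (lost terms).


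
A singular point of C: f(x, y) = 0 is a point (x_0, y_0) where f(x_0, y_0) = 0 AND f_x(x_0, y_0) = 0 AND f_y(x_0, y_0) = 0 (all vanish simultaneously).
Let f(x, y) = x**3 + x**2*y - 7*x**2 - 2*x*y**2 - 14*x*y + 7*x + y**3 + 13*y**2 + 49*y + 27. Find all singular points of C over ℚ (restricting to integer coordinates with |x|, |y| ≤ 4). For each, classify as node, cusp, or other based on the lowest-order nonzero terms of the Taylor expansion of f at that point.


Singular points: {(3, -2)}; classification: cusp.

Compute partial derivatives:
  f_x = 3*x**2 + 2*x*y - 14*x - 2*y**2 - 14*y + 7.
  f_y = x**2 - 4*x*y - 14*x + 3*y**2 + 26*y + 49.
Scan x_0 ∈ {−4, ..., 4}. For each x_0, f_y(x_0, y) is a polynomial in y; find its integer roots y ∈ {−4, ..., 4}, then test f_x and f at those candidates.
  x = -4: f_y(-4, y) = 3*y**2 + 42*y + 121; no integer root y with |y| ≤ 4.
  x = -3: f_y(-3, y) = 3*y**2 + 38*y + 100; no integer root y with |y| ≤ 4.
  x = -2: f_y(-2, y) = 3*y**2 + 34*y + 81; no integer root y with |y| ≤ 4.
  x = -1: f_y(-1, y) = 3*y**2 + 30*y + 64; no integer root y with |y| ≤ 4.
  x = 0: f_y(0, y) = 3*y**2 + 26*y + 49; no integer root y with |y| ≤ 4.
  x = 1: f_y(1, y) = 3*y**2 + 22*y + 36; no integer root y with |y| ≤ 4.
  x = 2: f_y(2, y) = 3*y**2 + 18*y + 25; no integer root y with |y| ≤ 4.
  x = 3: f_y(3, y) = 3*y**2 + 14*y + 16; vanishes at y ∈ {-2}. (3, -2): f_x = 0, f = 0 — SINGULAR.
  x = 4: f_y(4, y) = 3*y**2 + 10*y + 9; no integer root y with |y| ≤ 4.
Only singular point on the grid: (3, -2).
Classify: substitute x = 3 + u, y = -2 + v and expand: f = u**3 + u**2*v - 2*u*v**2 + v**3 + v**2.
No constant or linear terms (consistent with a singular point). Quadratic part: v**2. Cubic part: u**3 + u**2*v - 2*u*v**2 + v**3.
The quadratic part v**2 is a perfect square, so there is a single (double) tangent line v = 0, i.e. y = -2. Restricting the cubic part to that line (v = 0) leaves u**3 ≠ 0, so f is not divisible by v and the branch is v² ≈ -u**3 to lowest order — this is a cusp.
Classification: cusp.


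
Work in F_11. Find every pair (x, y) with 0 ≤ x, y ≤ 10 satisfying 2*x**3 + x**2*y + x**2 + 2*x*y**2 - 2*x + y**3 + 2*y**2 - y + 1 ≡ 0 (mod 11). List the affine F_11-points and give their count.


Affine F_11-points: {(1, 8), (2, 2), (3, 9), (4, 6), (5, 3), (5, 8), (5, 10), (6, 3), (6, 8), (7, 9), (8, 1), (8, 7), (9, 3), (10, 4)}; count = 14.

For each of the 121 pairs (x, y) ∈ F_11², evaluate f(x, y) mod 11. Record the zeros.
  x = 0: [0↦1, 1↦3, 2↦4, 3↦10, 4↦5, 5↦6, 6↦8, 7↦6, 8↦6, 9↦3, 10↦3]  zeros at y ∈ ∅
  x = 1: [0↦2, 1↦7, 2↦4, 3↦10, 4↦9, 5↦7, 6↦10, 7↦2, 8↦0, 9↦10, 10↦5]  zeros at y ∈ {8}
  x = 2: [0↦6, 1↦5, 2↦0, 3↦8, 4↦2, 5↦10, 6↦5, 7↦4, 8↦2, 9↦5, 10↦8]  zeros at y ∈ {2}
  x = 3: [0↦3, 1↦9, 2↦4, 3↦5, 4↦7, 5↦5, 6↦5, 7↦2, 8↦2, 9↦0, 10↦2]  zeros at y ∈ {9}
  x = 4: [0↦5, 1↦9, 2↦6, 3↦2, 4↦3, 5↦4, 6↦0, 7↦8, 8↦1, 9↦7, 10↦10]  zeros at y ∈ {6}
  x = 5: [0↦2, 1↦6, 2↦7, 3↦0, 4↦2, 5↦8, 6↦2, 7↦1, 8↦0, 9↦5, 10↦0]  zeros at y ∈ {3, 8, 10}
  x = 6: [0↦6, 1↦1, 2↦8, 3↦0, 4↦5, 5↦7, 6↦1, 7↦4, 8↦0, 9↦6, 10↦6]  zeros at y ∈ {3, 8}
  x = 7: [0↦7, 1↦6, 2↦10, 3↦3, 4↦2, 5↦2, 6↦9, 7↦7, 8↦2, 9↦0, 10↦7]  zeros at y ∈ {9}
  x = 8: [0↦6, 1↦0, 2↦3, 3↦10, 4↦5, 5↦5, 6↦5, 7↦0, 8↦7, 9↦10, 10↦4]  zeros at y ∈ {1, 7}
  x = 9: [0↦4, 1↦6, 2↦10, 3↦0, 4↦4, 5↦6, 6↦1, 7↦6, 8↦5, 9↦4, 10↦9]  zeros at y ∈ {3}
  x = 10: [0↦2, 1↦3, 2↦10, 3↦7, 4↦0, 5↦6, 6↦9, 7↦4, 8↦8, 9↦5, 10↦1]  zeros at y ∈ {4}
Collecting zeros: affine points = {(1, 8), (2, 2), (3, 9), (4, 6), (5, 3), (5, 8), (5, 10), (6, 3), (6, 8), (7, 9), (8, 1), (8, 7), (9, 3), (10, 4)}.
Total count |C(F_11)_aff| = 14.


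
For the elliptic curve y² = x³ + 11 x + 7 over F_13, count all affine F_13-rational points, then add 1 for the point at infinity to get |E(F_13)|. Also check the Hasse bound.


Affine points = {(6, 4), (6, 9), (8, 3), (8, 10), (9, 4), (9, 9), (10, 5), (10, 8), (11, 4), (11, 9)}; affine count = 10; |E(F_13)| = 11.

Discriminant check: Δ ∝ 4a³ + 27b² = 4·11³ + 27·7² = 4·1331 + 27·49 ≡ 4 (mod 13). Nonzero ⇒ E is nonsingular.
For each x ∈ F_13, compute rhs = x³ + 11·x + 7 mod 13, then count y ∈ F_13 with y² ≡ rhs.
  x = 0: rhs = 7, matching y values: none (0 points).
  x = 1: rhs = 6, matching y values: none (0 points).
  x = 2: rhs = 11, matching y values: none (0 points).
  x = 3: rhs = 2, matching y values: none (0 points).
  x = 4: rhs = 11, matching y values: none (0 points).
  x = 5: rhs = 5, matching y values: none (0 points).
  x = 6: rhs = 3, matching y values: 4, 9 (2 points).
  x = 7: rhs = 11, matching y values: none (0 points).
  x = 8: rhs = 9, matching y values: 3, 10 (2 points).
  x = 9: rhs = 3, matching y values: 4, 9 (2 points).
  x = 10: rhs = 12, matching y values: 5, 8 (2 points).
  x = 11: rhs = 3, matching y values: 4, 9 (2 points).
  x = 12: rhs = 8, matching y values: none (0 points).
Total affine count: 10.
Full point count |E(F_13)| = 10 + 1 = 11.
Hasse bound: |11 − (13+1)| = |-3| = 3 ≤ 2√13 ≈ 7.2111 ✓.


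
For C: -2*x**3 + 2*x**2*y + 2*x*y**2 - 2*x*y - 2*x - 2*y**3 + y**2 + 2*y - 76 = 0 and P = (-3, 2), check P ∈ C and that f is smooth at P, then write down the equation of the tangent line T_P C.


Tangent line at P: -76*x - 18*y - 192 = 0.

Step 1: f(-3, 2) = 0, so P lies on C.
Step 2: partial derivatives
  f_x(x, y) = -6*x**2 + 4*x*y + 2*y**2 - 2*y - 2, f_y(x, y) = 2*x**2 + 4*x*y - 2*x - 6*y**2 + 2*y + 2.
  f_x(P) = -76, f_y(P) = -18 (gradient nonzero, so P is smooth).
Step 3: tangent line at P: -76·(x − -3) + -18·(y − 2) = 0.
Expanding: -76*x - 18*y - 192 = 0.


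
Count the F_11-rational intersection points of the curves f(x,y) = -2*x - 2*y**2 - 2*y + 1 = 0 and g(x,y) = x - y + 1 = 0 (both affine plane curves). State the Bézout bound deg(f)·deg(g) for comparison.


Common zeros: ∅; count = 0; Bézout bound = 2.

deg(f) = 2, deg(g) = 1, so Bézout bound = 2.
Scan x ∈ F_11. For each x, list the y ∈ F_11 with f(x, y) ≡ 0 and those with g(x, y) ≡ 0 (mod 11); the common zeros in that column are the intersection.
  x = 0: f ≡ 0 at y ∈ {2, 8}; g ≡ 0 at y ∈ {1}; common: ∅.
  x = 1: f ≡ 0 at y ∈ ∅; g ≡ 0 at y ∈ {2}; common: ∅.
  x = 2: f ≡ 0 at y ∈ ∅; g ≡ 0 at y ∈ {3}; common: ∅.
  x = 3: f ≡ 0 at y ∈ ∅; g ≡ 0 at y ∈ {4}; common: ∅.
  x = 4: f ≡ 0 at y ∈ {1, 9}; g ≡ 0 at y ∈ {5}; common: ∅.
  x = 5: f ≡ 0 at y ∈ {3, 7}; g ≡ 0 at y ∈ {6}; common: ∅.
  x = 6: f ≡ 0 at y ∈ {0, 10}; g ≡ 0 at y ∈ {7}; common: ∅.
  x = 7: f ≡ 0 at y ∈ ∅; g ≡ 0 at y ∈ {8}; common: ∅.
  x = 8: f ≡ 0 at y ∈ {4, 6}; g ≡ 0 at y ∈ {9}; common: ∅.
  x = 9: f ≡ 0 at y ∈ {5}; g ≡ 0 at y ∈ {10}; common: ∅.
  x = 10: f ≡ 0 at y ∈ ∅; g ≡ 0 at y ∈ {0}; common: ∅.
Collecting: common zeros = ∅, so the count is 0.
Comparison with the Bézout bound: 0 ≤ 2 = deg(f)·deg(g), as expected for curves with no common component (the affine F_11-count falls short of the bound because intersections may lie at infinity, over extension fields, or carry multiplicity).


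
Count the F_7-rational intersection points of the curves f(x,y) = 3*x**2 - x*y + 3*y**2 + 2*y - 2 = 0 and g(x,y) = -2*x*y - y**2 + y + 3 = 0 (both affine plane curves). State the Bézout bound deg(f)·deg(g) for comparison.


Common zeros: {(3, 3), (6, 5)}; count = 2; Bézout bound = 4.

deg(f) = 2, deg(g) = 2, so Bézout bound = 4.
Scan x ∈ F_7. For each x, list the y ∈ F_7 with f(x, y) ≡ 0 and those with g(x, y) ≡ 0 (mod 7); the common zeros in that column are the intersection.
  x = 0: f ≡ 0 at y ∈ {2}; g ≡ 0 at y ∈ ∅; common: ∅.
  x = 1: f ≡ 0 at y ∈ ∅; g ≡ 0 at y ∈ ∅; common: ∅.
  x = 2: f ≡ 0 at y ∈ ∅; g ≡ 0 at y ∈ {2}; common: ∅.
  x = 3: f ≡ 0 at y ∈ {2, 3}; g ≡ 0 at y ∈ {3, 6}; common: {3}.
  x = 4: f ≡ 0 at y ∈ ∅; g ≡ 0 at y ∈ ∅; common: ∅.
  x = 5: f ≡ 0 at y ∈ {3, 5}; g ≡ 0 at y ∈ {1, 4}; common: ∅.
  x = 6: f ≡ 0 at y ∈ {1, 5}; g ≡ 0 at y ∈ {5}; common: {5}.
Collecting: common zeros = {(3, 3), (6, 5)}, so the count is 2.
Comparison with the Bézout bound: 2 ≤ 4 = deg(f)·deg(g), as expected for curves with no common component (the affine F_7-count falls short of the bound because intersections may lie at infinity, over extension fields, or carry multiplicity).


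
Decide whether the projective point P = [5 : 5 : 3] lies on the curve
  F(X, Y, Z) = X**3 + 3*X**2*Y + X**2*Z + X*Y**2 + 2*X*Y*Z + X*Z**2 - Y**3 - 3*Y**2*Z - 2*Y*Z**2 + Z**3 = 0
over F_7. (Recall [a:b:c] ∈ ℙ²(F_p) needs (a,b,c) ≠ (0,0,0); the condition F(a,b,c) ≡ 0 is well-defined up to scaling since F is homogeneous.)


F(5,5,3) ≡ 6 (mod 7); P is NOT on the curve.

Evaluate F(5, 5, 3) term-by-term (mod 7).
  X**3 ↦ 1·125·1·1 = 125
  3*X**2*Y ↦ 3·25·5·1 = 375
  X**2*Z ↦ 1·25·1·3 = 75
  X*Y**2 ↦ 1·5·25·1 = 125
  2*X*Y*Z ↦ 2·5·5·3 = 150
  X*Z**2 ↦ 1·5·1·9 = 45
  -Y**3 ↦ -1·1·125·1 = -125
  -3*Y**2*Z ↦ -3·1·25·3 = -225
  -2*Y*Z**2 ↦ -2·1·5·9 = -90
  Z**3 ↦ 1·1·1·27 = 27
Sum: F(5, 5, 3) = (125) + (375) + (75) + (125) + (150) + (45) + (-125) + (-225) + (-90) + (27) = 482.
Reducing mod 7: 482 ≡ 6 (mod 7).
Since F(a, b, c) ≡ 6 ≠ 0 (mod 7), P does NOT lie on the curve.


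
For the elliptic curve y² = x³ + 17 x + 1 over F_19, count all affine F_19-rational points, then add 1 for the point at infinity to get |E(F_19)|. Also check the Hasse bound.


Affine points = {(0, 1), (0, 18), (1, 0), (2, 9), (2, 10), (4, 0), (7, 8), (7, 11), (9, 3), (9, 16), (13, 5), (13, 14), (14, 0), (17, 4), (17, 15)}; affine count = 15; |E(F_19)| = 16.

Discriminant check: Δ ∝ 4a³ + 27b² = 4·17³ + 27·1² = 4·4913 + 27·1 ≡ 14 (mod 19). Nonzero ⇒ E is nonsingular.
For each x ∈ F_19, compute rhs = x³ + 17·x + 1 mod 19, then count y ∈ F_19 with y² ≡ rhs.
  x = 0: rhs = 1, matching y values: 1, 18 (2 points).
  x = 1: rhs = 0, matching y values: 0 (1 points).
  x = 2: rhs = 5, matching y values: 9, 10 (2 points).
  x = 3: rhs = 3, matching y values: none (0 points).
  x = 4: rhs = 0, matching y values: 0 (1 points).
  x = 5: rhs = 2, matching y values: none (0 points).
  x = 6: rhs = 15, matching y values: none (0 points).
  x = 7: rhs = 7, matching y values: 8, 11 (2 points).
  x = 8: rhs = 3, matching y values: none (0 points).
  x = 9: rhs = 9, matching y values: 3, 16 (2 points).
  x = 10: rhs = 12, matching y values: none (0 points).
  x = 11: rhs = 18, matching y values: none (0 points).
  x = 12: rhs = 14, matching y values: none (0 points).
  x = 13: rhs = 6, matching y values: 5, 14 (2 points).
  x = 14: rhs = 0, matching y values: 0 (1 points).
  x = 15: rhs = 2, matching y values: none (0 points).
  x = 16: rhs = 18, matching y values: none (0 points).
  x = 17: rhs = 16, matching y values: 4, 15 (2 points).
  x = 18: rhs = 2, matching y values: none (0 points).
Total affine count: 15.
Full point count |E(F_19)| = 15 + 1 = 16.
Hasse bound: |16 − (19+1)| = |-4| = 4 ≤ 2√19 ≈ 8.7178 ✓.


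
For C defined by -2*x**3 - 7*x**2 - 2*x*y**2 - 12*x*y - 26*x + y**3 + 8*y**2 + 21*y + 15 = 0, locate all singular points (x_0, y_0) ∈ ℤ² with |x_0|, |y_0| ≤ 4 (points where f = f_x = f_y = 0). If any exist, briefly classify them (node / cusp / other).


Singular points: {(-1, -3)}; classification: node.

Compute partial derivatives:
  f_x = -6*x**2 - 14*x - 2*y**2 - 12*y - 26.
  f_y = -4*x*y - 12*x + 3*y**2 + 16*y + 21.
Scan x_0 ∈ {−4, ..., 4}. For each x_0, f_y(x_0, y) is a polynomial in y; find its integer roots y ∈ {−4, ..., 4}, then test f_x and f at those candidates.
  x = -4: f_y(-4, y) = 3*y**2 + 32*y + 69; vanishes at y ∈ {-3}. (-4, -3): f_x = -48 ≠ 0.
  x = -3: f_y(-3, y) = 3*y**2 + 28*y + 57; vanishes at y ∈ {-3}. (-3, -3): f_x = -20 ≠ 0.
  x = -2: f_y(-2, y) = 3*y**2 + 24*y + 45; vanishes at y ∈ {-3}. (-2, -3): f_x = -4 ≠ 0.
  x = -1: f_y(-1, y) = 3*y**2 + 20*y + 33; vanishes at y ∈ {-3}. (-1, -3): f_x = 0, f = 0 — SINGULAR.
  x = 0: f_y(0, y) = 3*y**2 + 16*y + 21; vanishes at y ∈ {-3}. (0, -3): f_x = -8 ≠ 0.
  x = 1: f_y(1, y) = 3*y**2 + 12*y + 9; vanishes at y ∈ {-3, -1}. (1, -3): f_x = -28 ≠ 0; (1, -1): f_x = -36 ≠ 0.
  x = 2: f_y(2, y) = 3*y**2 + 8*y - 3; vanishes at y ∈ {-3}. (2, -3): f_x = -60 ≠ 0.
  x = 3: f_y(3, y) = 3*y**2 + 4*y - 15; vanishes at y ∈ {-3}. (3, -3): f_x = -104 ≠ 0.
  x = 4: f_y(4, y) = 3*y**2 - 27; vanishes at y ∈ {-3, 3}. (4, -3): f_x = -160 ≠ 0; (4, 3): f_x = -232 ≠ 0.
Only singular point on the grid: (-1, -3).
Classify: substitute x = -1 + u, y = -3 + v and expand: f = -2*u**3 - u**2 - 2*u*v**2 + v**3 + v**2.
No constant or linear terms (consistent with a singular point). Quadratic part: -u**2 + v**2. Cubic part: -2*u**3 - 2*u*v**2 + v**3.
The quadratic part v**2 - u**2 = (v − u)(v + u) splits into two distinct linear factors, so there are two distinct tangent lines y − -3 = ±(x − -1) — this is a node (ordinary double point).
Classification: node.


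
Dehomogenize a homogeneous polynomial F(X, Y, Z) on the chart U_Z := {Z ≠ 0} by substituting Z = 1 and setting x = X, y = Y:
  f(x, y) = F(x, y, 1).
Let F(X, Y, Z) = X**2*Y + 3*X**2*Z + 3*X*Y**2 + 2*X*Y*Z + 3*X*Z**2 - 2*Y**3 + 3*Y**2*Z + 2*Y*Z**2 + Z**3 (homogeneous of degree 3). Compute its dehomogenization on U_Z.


f(x, y) = x**2*y + 3*x**2 + 3*x*y**2 + 2*x*y + 3*x - 2*y**3 + 3*y**2 + 2*y + 1

On U_Z we set Z = 1. Each monomial c·X^i·Y^j·Z^k in F becomes c·x^i·y^j·1^k = c·x^i·y^j.
Substituting Z = 1: F(X, Y, 1) = x**2*y + 3*x**2 + 3*x*y**2 + 2*x*y + 3*x - 2*y**3 + 3*y**2 + 2*y + 1.
Note: deg(f) ≤ deg(F) = 3; strict inequality happens when F is divisible by Z (lost terms).


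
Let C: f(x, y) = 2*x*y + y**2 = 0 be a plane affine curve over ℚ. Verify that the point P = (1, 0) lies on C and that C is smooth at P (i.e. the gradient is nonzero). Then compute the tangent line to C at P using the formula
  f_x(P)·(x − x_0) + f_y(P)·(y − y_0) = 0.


Tangent line at P: 2*y = 0.

Step 1: f(1, 0) = 0, so P lies on C.
Step 2: partial derivatives
  f_x(x, y) = 2*y, f_y(x, y) = 2*x + 2*y.
  f_x(P) = 0, f_y(P) = 2 (gradient nonzero, so P is smooth).
Step 3: tangent line at P: 0·(x − 1) + 2·(y − 0) = 0.
Expanding: 2*y = 0.


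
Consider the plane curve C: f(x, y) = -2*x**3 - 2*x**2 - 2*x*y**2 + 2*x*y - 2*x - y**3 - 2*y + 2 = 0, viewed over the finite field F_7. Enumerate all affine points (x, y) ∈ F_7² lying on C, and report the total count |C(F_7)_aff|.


Affine F_7-points: {(0, 4), (0, 5), (1, 1), (1, 3), (5, 0), (6, 5)}; count = 6.

For each of the 49 pairs (x, y) ∈ F_7², evaluate f(x, y) mod 7. Record the zeros.
  x = 0: [0↦2, 1↦6, 2↦4, 3↦4, 4↦0, 5↦0, 6↦5]  zeros at y ∈ {4, 5}
  x = 1: [0↦3, 1↦0, 2↦1, 3↦0, 4↦5, 5↦3, 6↦2]  zeros at y ∈ {1, 3}
  x = 2: [0↦2, 1↦6, 2↦3, 3↦1, 4↦1, 5↦4, 6↦4]  zeros at y ∈ ∅
  x = 3: [0↦1, 1↦5, 2↦5, 3↦2, 4↦4, 5↦5, 6↦6]  zeros at y ∈ ∅
  x = 4: [0↦2, 1↦6, 2↦2, 3↦5, 4↦2, 5↦1, 6↦3]  zeros at y ∈ ∅
  x = 5: [0↦0, 1↦4, 2↦3, 3↦5, 4↦4, 5↦1, 6↦4]  zeros at y ∈ {0}
  x = 6: [0↦4, 1↦1, 2↦3, 3↦4, 4↦5, 5↦0, 6↦4]  zeros at y ∈ {5}
Collecting zeros: affine points = {(0, 4), (0, 5), (1, 1), (1, 3), (5, 0), (6, 5)}.
Total count |C(F_7)_aff| = 6.


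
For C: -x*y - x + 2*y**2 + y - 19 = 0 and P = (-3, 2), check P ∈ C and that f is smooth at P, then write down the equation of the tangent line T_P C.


Tangent line at P: -3*x + 12*y - 33 = 0.

Step 1: f(-3, 2) = 0, so P lies on C.
Step 2: partial derivatives
  f_x(x, y) = -y - 1, f_y(x, y) = -x + 4*y + 1.
  f_x(P) = -3, f_y(P) = 12 (gradient nonzero, so P is smooth).
Step 3: tangent line at P: -3·(x − -3) + 12·(y − 2) = 0.
Expanding: -3*x + 12*y - 33 = 0.


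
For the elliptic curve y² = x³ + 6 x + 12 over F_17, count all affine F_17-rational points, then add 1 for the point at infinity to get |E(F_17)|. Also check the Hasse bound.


Affine points = {(1, 6), (1, 11), (2, 7), (2, 10), (4, 7), (4, 10), (6, 3), (6, 14), (9, 8), (9, 9), (10, 1), (10, 16), (11, 7), (11, 10), (13, 3), (13, 14), (14, 1), (14, 16), (15, 3), (15, 14)}; affine count = 20; |E(F_17)| = 21.

Discriminant check: Δ ∝ 4a³ + 27b² = 4·6³ + 27·12² = 4·216 + 27·144 ≡ 9 (mod 17). Nonzero ⇒ E is nonsingular.
For each x ∈ F_17, compute rhs = x³ + 6·x + 12 mod 17, then count y ∈ F_17 with y² ≡ rhs.
  x = 0: rhs = 12, matching y values: none (0 points).
  x = 1: rhs = 2, matching y values: 6, 11 (2 points).
  x = 2: rhs = 15, matching y values: 7, 10 (2 points).
  x = 3: rhs = 6, matching y values: none (0 points).
  x = 4: rhs = 15, matching y values: 7, 10 (2 points).
  x = 5: rhs = 14, matching y values: none (0 points).
  x = 6: rhs = 9, matching y values: 3, 14 (2 points).
  x = 7: rhs = 6, matching y values: none (0 points).
  x = 8: rhs = 11, matching y values: none (0 points).
  x = 9: rhs = 13, matching y values: 8, 9 (2 points).
  x = 10: rhs = 1, matching y values: 1, 16 (2 points).
  x = 11: rhs = 15, matching y values: 7, 10 (2 points).
  x = 12: rhs = 10, matching y values: none (0 points).
  x = 13: rhs = 9, matching y values: 3, 14 (2 points).
  x = 14: rhs = 1, matching y values: 1, 16 (2 points).
  x = 15: rhs = 9, matching y values: 3, 14 (2 points).
  x = 16: rhs = 5, matching y values: none (0 points).
Total affine count: 20.
Full point count |E(F_17)| = 20 + 1 = 21.
Hasse bound: |21 − (17+1)| = |3| = 3 ≤ 2√17 ≈ 8.2462 ✓.


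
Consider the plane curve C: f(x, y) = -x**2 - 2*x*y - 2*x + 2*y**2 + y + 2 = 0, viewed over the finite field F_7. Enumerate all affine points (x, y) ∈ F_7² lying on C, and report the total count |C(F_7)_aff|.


Affine F_7-points: {(1, 1), (1, 3), (2, 1), (2, 4), (4, 2), (4, 5), (5, 3), (5, 5)}; count = 8.

For each of the 49 pairs (x, y) ∈ F_7², evaluate f(x, y) mod 7. Record the zeros.
  x = 0: [0↦2, 1↦5, 2↦5, 3↦2, 4↦3, 5↦1, 6↦3]  zeros at y ∈ ∅
  x = 1: [0↦6, 1↦0, 2↦5, 3↦0, 4↦6, 5↦2, 6↦2]  zeros at y ∈ {1, 3}
  x = 2: [0↦1, 1↦0, 2↦3, 3↦3, 4↦0, 5↦1, 6↦6]  zeros at y ∈ {1, 4}
  x = 3: [0↦1, 1↦5, 2↦6, 3↦4, 4↦6, 5↦5, 6↦1]  zeros at y ∈ ∅
  x = 4: [0↦6, 1↦1, 2↦0, 3↦3, 4↦3, 5↦0, 6↦1]  zeros at y ∈ {2, 5}
  x = 5: [0↦2, 1↦2, 2↦6, 3↦0, 4↦5, 5↦0, 6↦6]  zeros at y ∈ {3, 5}
  x = 6: [0↦3, 1↦1, 2↦3, 3↦2, 4↦5, 5↦5, 6↦2]  zeros at y ∈ ∅
Collecting zeros: affine points = {(1, 1), (1, 3), (2, 1), (2, 4), (4, 2), (4, 5), (5, 3), (5, 5)}.
Total count |C(F_7)_aff| = 8.


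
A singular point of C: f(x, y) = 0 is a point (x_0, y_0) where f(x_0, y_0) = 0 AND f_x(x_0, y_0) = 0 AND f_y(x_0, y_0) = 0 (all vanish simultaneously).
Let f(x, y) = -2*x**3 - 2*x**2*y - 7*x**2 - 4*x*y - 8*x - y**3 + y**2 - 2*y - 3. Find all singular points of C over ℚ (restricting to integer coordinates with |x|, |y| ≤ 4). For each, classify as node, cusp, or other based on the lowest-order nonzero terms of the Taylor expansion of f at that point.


Singular points: {(-1, 0)}; classification: node.

Compute partial derivatives:
  f_x = -6*x**2 - 4*x*y - 14*x - 4*y - 8.
  f_y = -2*x**2 - 4*x - 3*y**2 + 2*y - 2.
Scan x_0 ∈ {−4, ..., 4}. For each x_0, f_y(x_0, y) is a polynomial in y; find its integer roots y ∈ {−4, ..., 4}, then test f_x and f at those candidates.
  x = -4: f_y(-4, y) = -3*y**2 + 2*y - 18; no integer root y with |y| ≤ 4.
  x = -3: f_y(-3, y) = -3*y**2 + 2*y - 8; no integer root y with |y| ≤ 4.
  x = -2: f_y(-2, y) = -3*y**2 + 2*y - 2; no integer root y with |y| ≤ 4.
  x = -1: f_y(-1, y) = -3*y**2 + 2*y; vanishes at y ∈ {0}. (-1, 0): f_x = 0, f = 0 — SINGULAR.
  x = 0: f_y(0, y) = -3*y**2 + 2*y - 2; no integer root y with |y| ≤ 4.
  x = 1: f_y(1, y) = -3*y**2 + 2*y - 8; no integer root y with |y| ≤ 4.
  x = 2: f_y(2, y) = -3*y**2 + 2*y - 18; no integer root y with |y| ≤ 4.
  x = 3: f_y(3, y) = -3*y**2 + 2*y - 32; no integer root y with |y| ≤ 4.
  x = 4: f_y(4, y) = -3*y**2 + 2*y - 50; no integer root y with |y| ≤ 4.
Only singular point on the grid: (-1, 0).
Classify: substitute x = -1 + u, y = 0 + v and expand: f = -2*u**3 - 2*u**2*v - u**2 - v**3 + v**2.
No constant or linear terms (consistent with a singular point). Quadratic part: -u**2 + v**2. Cubic part: -2*u**3 - 2*u**2*v - v**3.
The quadratic part v**2 - u**2 = (v − u)(v + u) splits into two distinct linear factors, so there are two distinct tangent lines y − 0 = ±(x − -1) — this is a node (ordinary double point).
Classification: node.


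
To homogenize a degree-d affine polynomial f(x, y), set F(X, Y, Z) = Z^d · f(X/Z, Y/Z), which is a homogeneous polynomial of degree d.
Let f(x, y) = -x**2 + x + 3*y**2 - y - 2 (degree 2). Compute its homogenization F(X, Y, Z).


F(X, Y, Z) = -X**2 + X*Z + 3*Y**2 - Y*Z - 2*Z**2

deg(f) = 2.
Substitute x = X/Z, y = Y/Z into f, then multiply by Z^2.
  monomial -1·x^2·y^0 ↦ -1·X^2·Y^0·Z^0.
  monomial 1·x^1·y^0 ↦ 1·X^1·Y^0·Z^1.
  monomial 3·x^0·y^2 ↦ 3·X^0·Y^2·Z^0.
  monomial -1·x^0·y^1 ↦ -1·X^0·Y^1·Z^1.
  monomial -2·x^0·y^0 ↦ -2·X^0·Y^0·Z^2.
Collecting: F(X, Y, Z) = -X**2 + X*Z + 3*Y**2 - Y*Z - 2*Z**2.


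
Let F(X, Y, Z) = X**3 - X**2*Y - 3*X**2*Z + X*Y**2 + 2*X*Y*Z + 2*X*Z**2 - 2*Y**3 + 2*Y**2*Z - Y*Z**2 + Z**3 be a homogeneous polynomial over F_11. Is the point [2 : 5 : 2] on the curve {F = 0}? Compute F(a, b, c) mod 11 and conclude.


F(2,5,2) ≡ 7 (mod 11); P is NOT on the curve.

Evaluate F(2, 5, 2) term-by-term (mod 11).
  X**3 ↦ 1·8·1·1 = 8
  -X**2*Y ↦ -1·4·5·1 = -20
  -3*X**2*Z ↦ -3·4·1·2 = -24
  X*Y**2 ↦ 1·2·25·1 = 50
  2*X*Y*Z ↦ 2·2·5·2 = 40
  2*X*Z**2 ↦ 2·2·1·4 = 16
  -2*Y**3 ↦ -2·1·125·1 = -250
  2*Y**2*Z ↦ 2·1·25·2 = 100
  -Y*Z**2 ↦ -1·1·5·4 = -20
  Z**3 ↦ 1·1·1·8 = 8
Sum: F(2, 5, 2) = (8) + (-20) + (-24) + (50) + (40) + (16) + (-250) + (100) + (-20) + (8) = -92.
Reducing mod 11: -92 ≡ 7 (mod 11).
Since F(a, b, c) ≡ 7 ≠ 0 (mod 11), P does NOT lie on the curve.


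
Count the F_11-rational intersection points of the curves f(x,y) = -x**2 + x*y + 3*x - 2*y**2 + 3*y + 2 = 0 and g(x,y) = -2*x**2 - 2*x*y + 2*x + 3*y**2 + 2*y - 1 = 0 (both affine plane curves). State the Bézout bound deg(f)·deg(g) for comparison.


Common zeros: {(9, 7)}; count = 1; Bézout bound = 4.

deg(f) = 2, deg(g) = 2, so Bézout bound = 4.
Scan x ∈ F_11. For each x, list the y ∈ F_11 with f(x, y) ≡ 0 and those with g(x, y) ≡ 0 (mod 11); the common zeros in that column are the intersection.
  x = 0: f ≡ 0 at y ∈ {2, 5}; g ≡ 0 at y ∈ {4, 10}; common: ∅.
  x = 1: f ≡ 0 at y ∈ {6, 7}; g ≡ 0 at y ∈ {2, 9}; common: ∅.
  x = 2: f ≡ 0 at y ∈ ∅; g ≡ 0 at y ∈ {9, 10}; common: ∅.
  x = 3: f ≡ 0 at y ∈ ∅; g ≡ 0 at y ∈ ∅; common: ∅.
  x = 4: f ≡ 0 at y ∈ {10}; g ≡ 0 at y ∈ ∅; common: ∅.
  x = 5: f ≡ 0 at y ∈ {2}; g ≡ 0 at y ∈ ∅; common: ∅.
  x = 6: f ≡ 0 at y ∈ ∅; g ≡ 0 at y ∈ ∅; common: ∅.
  x = 7: f ≡ 0 at y ∈ ∅; g ≡ 0 at y ∈ {7, 8}; common: ∅.
  x = 8: f ≡ 0 at y ∈ {5, 6}; g ≡ 0 at y ∈ {4, 8}; common: ∅.
  x = 9: f ≡ 0 at y ∈ {7, 10}; g ≡ 0 at y ∈ {2, 7}; common: {7}.
  x = 10: f ≡ 0 at y ∈ ∅; g ≡ 0 at y ∈ ∅; common: ∅.
Collecting: common zeros = {(9, 7)}, so the count is 1.
Comparison with the Bézout bound: 1 ≤ 4 = deg(f)·deg(g), as expected for curves with no common component (the affine F_11-count falls short of the bound because intersections may lie at infinity, over extension fields, or carry multiplicity).


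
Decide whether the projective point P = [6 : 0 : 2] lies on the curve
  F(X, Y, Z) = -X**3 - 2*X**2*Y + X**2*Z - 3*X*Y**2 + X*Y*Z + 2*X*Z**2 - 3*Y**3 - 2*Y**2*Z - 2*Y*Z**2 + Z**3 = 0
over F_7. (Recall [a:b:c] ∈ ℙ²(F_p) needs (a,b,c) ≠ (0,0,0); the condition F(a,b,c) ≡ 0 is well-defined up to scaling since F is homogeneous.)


F(6,0,2) ≡ 3 (mod 7); P is NOT on the curve.

Evaluate F(6, 0, 2) term-by-term (mod 7).
  -X**3 ↦ -1·216·1·1 = -216
  -2*X**2*Y ↦ -2·36·0·1 = 0
  X**2*Z ↦ 1·36·1·2 = 72
  -3*X*Y**2 ↦ -3·6·0·1 = 0
  X*Y*Z ↦ 1·6·0·2 = 0
  2*X*Z**2 ↦ 2·6·1·4 = 48
  -3*Y**3 ↦ -3·1·0·1 = 0
  -2*Y**2*Z ↦ -2·1·0·2 = 0
  -2*Y*Z**2 ↦ -2·1·0·4 = 0
  Z**3 ↦ 1·1·1·8 = 8
Sum: F(6, 0, 2) = (-216) + (0) + (72) + (0) + (0) + (48) + (0) + (0) + (0) + (8) = -88.
Reducing mod 7: -88 ≡ 3 (mod 7).
Since F(a, b, c) ≡ 3 ≠ 0 (mod 7), P does NOT lie on the curve.


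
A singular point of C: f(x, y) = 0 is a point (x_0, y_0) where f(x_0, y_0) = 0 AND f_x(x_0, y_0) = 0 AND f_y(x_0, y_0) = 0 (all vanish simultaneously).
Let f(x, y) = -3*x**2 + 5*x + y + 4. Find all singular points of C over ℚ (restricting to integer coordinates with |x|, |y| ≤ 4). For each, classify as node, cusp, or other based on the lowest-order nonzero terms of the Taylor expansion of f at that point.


No singular points in the scanned grid; C is smooth there.

Compute partial derivatives:
  f_x = 5 - 6*x.
  f_y = 1.
f_y = 1 is a nonzero constant, so f_y never vanishes: no point (x, y) can satisfy f = f_x = f_y = 0. In particular no (x, y) ∈ {−4, ..., 4}² is singular; the curve is smooth.


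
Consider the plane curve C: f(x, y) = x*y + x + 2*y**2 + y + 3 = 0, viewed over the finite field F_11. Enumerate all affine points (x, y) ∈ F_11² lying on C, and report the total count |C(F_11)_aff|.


Affine F_11-points: {(1, 4), (1, 6), (3, 2), (3, 7), (5, 3), (5, 5), (8, 0), (8, 1), (9, 8), (9, 9)}; count = 10.

For each of the 121 pairs (x, y) ∈ F_11², evaluate f(x, y) mod 11. Record the zeros.
  x = 0: [0↦3, 1↦6, 2↦2, 3↦2, 4↦6, 5↦3, 6↦4, 7↦9, 8↦7, 9↦9, 10↦4]  zeros at y ∈ ∅
  x = 1: [0↦4, 1↦8, 2↦5, 3↦6, 4↦0, 5↦9, 6↦0, 7↦6, 8↦5, 9↦8, 10↦4]  zeros at y ∈ {4, 6}
  x = 2: [0↦5, 1↦10, 2↦8, 3↦10, 4↦5, 5↦4, 6↦7, 7↦3, 8↦3, 9↦7, 10↦4]  zeros at y ∈ ∅
  x = 3: [0↦6, 1↦1, 2↦0, 3↦3, 4↦10, 5↦10, 6↦3, 7↦0, 8↦1, 9↦6, 10↦4]  zeros at y ∈ {2, 7}
  x = 4: [0↦7, 1↦3, 2↦3, 3↦7, 4↦4, 5↦5, 6↦10, 7↦8, 8↦10, 9↦5, 10↦4]  zeros at y ∈ ∅
  x = 5: [0↦8, 1↦5, 2↦6, 3↦0, 4↦9, 5↦0, 6↦6, 7↦5, 8↦8, 9↦4, 10↦4]  zeros at y ∈ {3, 5}
  x = 6: [0↦9, 1↦7, 2↦9, 3↦4, 4↦3, 5↦6, 6↦2, 7↦2, 8↦6, 9↦3, 10↦4]  zeros at y ∈ ∅
  x = 7: [0↦10, 1↦9, 2↦1, 3↦8, 4↦8, 5↦1, 6↦9, 7↦10, 8↦4, 9↦2, 10↦4]  zeros at y ∈ ∅
  x = 8: [0↦0, 1↦0, 2↦4, 3↦1, 4↦2, 5↦7, 6↦5, 7↦7, 8↦2, 9↦1, 10↦4]  zeros at y ∈ {0, 1}
  x = 9: [0↦1, 1↦2, 2↦7, 3↦5, 4↦7, 5↦2, 6↦1, 7↦4, 8↦0, 9↦0, 10↦4]  zeros at y ∈ {8, 9}
  x = 10: [0↦2, 1↦4, 2↦10, 3↦9, 4↦1, 5↦8, 6↦8, 7↦1, 8↦9, 9↦10, 10↦4]  zeros at y ∈ ∅
Collecting zeros: affine points = {(1, 4), (1, 6), (3, 2), (3, 7), (5, 3), (5, 5), (8, 0), (8, 1), (9, 8), (9, 9)}.
Total count |C(F_11)_aff| = 10.


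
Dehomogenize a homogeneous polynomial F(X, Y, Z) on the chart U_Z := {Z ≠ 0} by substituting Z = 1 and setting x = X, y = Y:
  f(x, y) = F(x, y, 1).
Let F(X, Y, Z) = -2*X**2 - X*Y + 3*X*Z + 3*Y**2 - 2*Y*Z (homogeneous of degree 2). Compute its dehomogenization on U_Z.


f(x, y) = -2*x**2 - x*y + 3*x + 3*y**2 - 2*y

On U_Z we set Z = 1. Each monomial c·X^i·Y^j·Z^k in F becomes c·x^i·y^j·1^k = c·x^i·y^j.
Substituting Z = 1: F(X, Y, 1) = -2*x**2 - x*y + 3*x + 3*y**2 - 2*y.
Note: deg(f) ≤ deg(F) = 2; strict inequality happens when F is divisible by Z (lost terms).


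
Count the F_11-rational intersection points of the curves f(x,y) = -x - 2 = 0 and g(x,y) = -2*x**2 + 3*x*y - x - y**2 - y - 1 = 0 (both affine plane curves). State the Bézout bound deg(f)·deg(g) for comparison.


Common zeros: ∅; count = 0; Bézout bound = 2.

deg(f) = 1, deg(g) = 2, so Bézout bound = 2.
Scan x ∈ F_11. For each x, list the y ∈ F_11 with f(x, y) ≡ 0 and those with g(x, y) ≡ 0 (mod 11); the common zeros in that column are the intersection.
  x = 0: f ≡ 0 at y ∈ ∅; g ≡ 0 at y ∈ ∅; common: ∅.
  x = 1: f ≡ 0 at y ∈ ∅; g ≡ 0 at y ∈ ∅; common: ∅.
  x = 2: f ≡ 0 at y ∈ ∅; g ≡ 0 at y ∈ {0, 5}; common: ∅.
  x = 3: f ≡ 0 at y ∈ ∅; g ≡ 0 at y ∈ {0, 8}; common: ∅.
  x = 4: f ≡ 0 at y ∈ ∅; g ≡ 0 at y ∈ ∅; common: ∅.
  x = 5: f ≡ 0 at y ∈ ∅; g ≡ 0 at y ∈ {5, 9}; common: ∅.
  x = 6: f ≡ 0 at y ∈ ∅; g ≡ 0 at y ∈ ∅; common: ∅.
  x = 7: f ≡ 0 at y ∈ ∅; g ≡ 0 at y ∈ {3, 6}; common: ∅.
  x = 8: f ≡ 0 at y ∈ ∅; g ≡ 0 at y ∈ {3, 9}; common: ∅.
  x = 9: f ≡ 0 at y ∈ {0, 1, 2, 3, 4, 5, 6, 7, 8, 9, 10}; g ≡ 0 at y ∈ ∅; common: ∅.
  x = 10: f ≡ 0 at y ∈ ∅; g ≡ 0 at y ∈ ∅; common: ∅.
Collecting: common zeros = ∅, so the count is 0.
Comparison with the Bézout bound: 0 ≤ 2 = deg(f)·deg(g), as expected for curves with no common component (the affine F_11-count falls short of the bound because intersections may lie at infinity, over extension fields, or carry multiplicity).
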